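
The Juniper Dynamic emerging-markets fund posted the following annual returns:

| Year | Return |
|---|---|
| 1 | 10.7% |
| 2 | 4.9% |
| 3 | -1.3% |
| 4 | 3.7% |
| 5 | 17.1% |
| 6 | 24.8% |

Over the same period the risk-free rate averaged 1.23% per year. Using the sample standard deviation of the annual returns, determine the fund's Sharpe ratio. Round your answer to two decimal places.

0.91

Mean return r̄ = 59.90 / 6 = 9.9833%
Sample std dev = √[463.3283 / 5] = 9.6263%
Sharpe = (r̄ − rf) / σ = (9.9833 − 1.23) / 9.6263 = 8.7533 / 9.6263 = 0.9093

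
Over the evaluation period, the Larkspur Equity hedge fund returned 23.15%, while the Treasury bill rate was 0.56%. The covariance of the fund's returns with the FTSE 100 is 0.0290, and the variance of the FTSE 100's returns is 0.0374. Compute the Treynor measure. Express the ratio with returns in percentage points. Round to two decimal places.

β = Cov / Var = 0.0290 / 0.0374 = 0.7754
Treynor = (Rp − Rf) / β = (23.15% − 0.56%) / 0.7754 = 22.59 / 0.7754 = 29.1334

29.13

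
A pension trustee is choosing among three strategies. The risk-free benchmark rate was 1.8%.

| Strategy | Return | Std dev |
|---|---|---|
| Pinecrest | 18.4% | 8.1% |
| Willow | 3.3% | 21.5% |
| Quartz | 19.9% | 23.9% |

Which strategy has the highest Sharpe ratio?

Pinecrest

Pinecrest: Sharpe ratio = (18.4% − 1.8%) / 8.1% = 2.049
Willow: Sharpe ratio = (3.3% − 1.8%) / 21.5% = 0.070
Quartz: Sharpe ratio = (19.9% − 1.8%) / 23.9% = 0.757
Highest: Pinecrest (2.049).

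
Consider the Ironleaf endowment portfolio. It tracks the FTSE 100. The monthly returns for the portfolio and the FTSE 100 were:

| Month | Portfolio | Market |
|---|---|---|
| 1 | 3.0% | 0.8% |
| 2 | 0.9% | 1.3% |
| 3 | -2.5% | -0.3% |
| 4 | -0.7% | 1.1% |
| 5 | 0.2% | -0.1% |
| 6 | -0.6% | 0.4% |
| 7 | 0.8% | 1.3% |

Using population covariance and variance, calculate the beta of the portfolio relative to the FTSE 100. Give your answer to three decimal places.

r̄p = 0.1571%,  r̄m = 0.6429%
Cov = Σ(rp − r̄p)(rm − r̄m) / 7 = 0.5176
Var(rm) = Σ(rm − r̄m)² / 7 = 0.3710
β = Cov / Var = 0.5176 / 0.3710 = 1.3951

1.395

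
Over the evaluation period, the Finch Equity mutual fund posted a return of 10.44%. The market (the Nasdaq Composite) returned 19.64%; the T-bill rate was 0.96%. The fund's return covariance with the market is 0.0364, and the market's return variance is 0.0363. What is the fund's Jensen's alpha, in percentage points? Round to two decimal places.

-9.25

β = Cov / Var = 0.0364 / 0.0363 = 1.0028
E[R] = Rf + β(Rm − Rf) = 0.96% + 1.0028 × (19.64% − 0.96%) = 19.6923%
α = Rp − E[R] = 10.44% − 19.6923% = -9.2523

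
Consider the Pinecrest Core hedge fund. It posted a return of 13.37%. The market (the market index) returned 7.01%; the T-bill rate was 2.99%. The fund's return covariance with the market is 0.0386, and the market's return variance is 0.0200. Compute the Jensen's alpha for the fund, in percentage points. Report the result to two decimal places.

2.62

β = Cov / Var = 0.0386 / 0.0200 = 1.9300
E[R] = Rf + β(Rm − Rf) = 2.99% + 1.9300 × (7.01% − 2.99%) = 10.7486%
α = Rp − E[R] = 13.37% − 10.7486% = 2.6214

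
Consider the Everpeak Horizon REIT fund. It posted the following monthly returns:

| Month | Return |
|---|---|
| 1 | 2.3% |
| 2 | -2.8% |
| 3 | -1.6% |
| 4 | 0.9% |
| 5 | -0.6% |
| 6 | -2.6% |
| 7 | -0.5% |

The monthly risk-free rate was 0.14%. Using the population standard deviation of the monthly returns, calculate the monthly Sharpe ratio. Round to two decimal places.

-0.49

r̄ = (2.3 − 2.8 − 1.6 + 0.9 − 0.6 − 2.6 − 0.5) / 7 = -0.7000%
Population std dev = √[20.4400 / 7] = 1.7088%
Sharpe = (r̄ − rf) / σ = (-0.7000 − 0.14) / 1.7088 = -0.8400 / 1.7088 = -0.4916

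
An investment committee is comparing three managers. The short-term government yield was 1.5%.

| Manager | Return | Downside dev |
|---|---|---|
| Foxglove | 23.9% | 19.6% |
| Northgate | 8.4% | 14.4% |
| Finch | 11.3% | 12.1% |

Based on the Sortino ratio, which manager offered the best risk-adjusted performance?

Foxglove: Sortino ratio = (23.9% − 1.5%) / 19.6% = 1.143
Northgate: Sortino ratio = (8.4% − 1.5%) / 14.4% = 0.479
Finch: Sortino ratio = (11.3% − 1.5%) / 12.1% = 0.810
Highest: Foxglove (1.143).

Foxglove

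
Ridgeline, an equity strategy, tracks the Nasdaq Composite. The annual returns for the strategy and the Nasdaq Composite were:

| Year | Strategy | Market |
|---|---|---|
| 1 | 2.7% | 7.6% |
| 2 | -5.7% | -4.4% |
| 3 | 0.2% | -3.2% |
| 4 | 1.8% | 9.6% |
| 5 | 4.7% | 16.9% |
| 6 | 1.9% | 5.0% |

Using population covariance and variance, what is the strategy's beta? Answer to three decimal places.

0.375

r̄p = 0.9333%,  r̄m = 5.2500%
Cov = Σ(rp − r̄p)(rm − r̄m) / 6 = 20.2950
Var(rm) = Σ(rm − r̄m)² / 6 = 54.1258
β = Cov / Var = 20.2950 / 54.1258 = 0.3750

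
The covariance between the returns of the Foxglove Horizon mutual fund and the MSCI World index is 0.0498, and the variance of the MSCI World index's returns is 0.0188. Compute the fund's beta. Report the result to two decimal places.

β = Cov(Rp, Rm) / Var(Rm) = 0.0498 / 0.0188 = 2.6489

2.65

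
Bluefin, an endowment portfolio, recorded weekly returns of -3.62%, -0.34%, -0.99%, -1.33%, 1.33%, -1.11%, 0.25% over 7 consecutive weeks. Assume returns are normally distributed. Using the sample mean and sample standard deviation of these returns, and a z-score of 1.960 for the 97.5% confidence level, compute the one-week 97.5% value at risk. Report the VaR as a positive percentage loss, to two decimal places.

Mean return r̄ = -5.810 / 7 = -0.8300%
Σ(r − r̄)² = 14.2102; sample σ = √(14.2102/6) = 1.5389%
VaR = −(r̄ − z·σ) = −(-0.8300 − 1.960 × 1.5389) = −(-3.8462) = 3.8462%

3.85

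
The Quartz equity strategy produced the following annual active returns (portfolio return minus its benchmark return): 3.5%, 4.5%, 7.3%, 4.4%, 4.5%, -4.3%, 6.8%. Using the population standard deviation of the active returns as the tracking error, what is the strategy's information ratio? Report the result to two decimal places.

1.07

μ = (3.5 + 4.5 + 7.3 + 4.4 + 4.5 − 4.3 + 6.8) / 7 = 3.8143%
Population σ = √[Σ(r − μ)² / 7] = √[88.2886 / 7] = √12.6127 = 3.5514%
IR = μ / tracking error = 3.8143 / 3.5514 = 1.0740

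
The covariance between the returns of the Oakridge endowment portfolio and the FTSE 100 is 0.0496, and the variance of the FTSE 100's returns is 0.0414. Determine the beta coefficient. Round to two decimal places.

β = Cov(Rp, Rm) / Var(Rm) = 0.0496 / 0.0414 = 1.1981

1.20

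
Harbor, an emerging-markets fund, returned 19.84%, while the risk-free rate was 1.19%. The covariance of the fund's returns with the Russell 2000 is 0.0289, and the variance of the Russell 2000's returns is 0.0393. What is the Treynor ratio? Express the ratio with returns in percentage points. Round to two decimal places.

25.36

β = Cov / Var = 0.0289 / 0.0393 = 0.7354
Treynor = (Rp − Rf) / β = (19.84% − 1.19%) / 0.7354 = 18.65 / 0.7354 = 25.3603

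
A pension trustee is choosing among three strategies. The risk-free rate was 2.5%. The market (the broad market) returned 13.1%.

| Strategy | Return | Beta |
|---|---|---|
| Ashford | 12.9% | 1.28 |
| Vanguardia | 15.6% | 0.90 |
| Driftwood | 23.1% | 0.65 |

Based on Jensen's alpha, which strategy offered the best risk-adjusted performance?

Driftwood

Ashford: α = 12.9% − [2.5% + 1.28 × (13.1% − 2.5%)] = -3.168
Vanguardia: α = 15.6% − [2.5% + 0.90 × (13.1% − 2.5%)] = 3.560
Driftwood: α = 23.1% − [2.5% + 0.65 × (13.1% − 2.5%)] = 13.710
Highest: Driftwood (13.710).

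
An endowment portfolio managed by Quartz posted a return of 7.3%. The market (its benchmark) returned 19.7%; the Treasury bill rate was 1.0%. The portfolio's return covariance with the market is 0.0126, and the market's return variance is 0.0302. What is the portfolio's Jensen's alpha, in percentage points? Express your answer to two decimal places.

β = Cov / Var = 0.0126 / 0.0302 = 0.4172
E[R] = Rf + β(Rm − Rf) = 1.0% + 0.4172 × (19.7% − 1.0%) = 8.8016%
α = Rp − E[R] = 7.3% − 8.8016% = -1.5016

-1.50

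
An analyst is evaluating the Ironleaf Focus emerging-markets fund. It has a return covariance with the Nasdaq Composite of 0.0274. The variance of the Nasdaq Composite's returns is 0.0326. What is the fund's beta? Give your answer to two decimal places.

0.84

β = Cov(Rp, Rm) / Var(Rm) = 0.0274 / 0.0326 = 0.8405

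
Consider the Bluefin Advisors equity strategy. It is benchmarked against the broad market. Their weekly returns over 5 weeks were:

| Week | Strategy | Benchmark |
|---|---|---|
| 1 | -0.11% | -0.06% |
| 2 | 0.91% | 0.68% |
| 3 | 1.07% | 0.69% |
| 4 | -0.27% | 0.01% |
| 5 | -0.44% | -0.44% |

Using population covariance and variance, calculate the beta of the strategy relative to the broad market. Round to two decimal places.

r̄p = 0.2320%,  r̄m = 0.1760%
Cov = Σ(rp − r̄p)(rm − r̄m) / 5 = 0.2701
Var(rm) = Σ(rm − r̄m)² / 5 = 0.1962
β = Cov / Var = 0.2701 / 0.1962 = 1.3767

1.38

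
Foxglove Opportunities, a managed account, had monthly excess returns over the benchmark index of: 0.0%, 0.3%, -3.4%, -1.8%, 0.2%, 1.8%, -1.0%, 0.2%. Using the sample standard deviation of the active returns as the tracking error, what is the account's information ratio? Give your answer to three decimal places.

Mean return r̄ = -3.70 / 8 = -0.4625%
Sample σ = √[Σ(r − r̄)² / 7] = √[17.4988 / 7] = √2.4998 = 1.5811%
IR = r̄ / tracking error = -0.4625 / 1.5811 = -0.2925

-0.293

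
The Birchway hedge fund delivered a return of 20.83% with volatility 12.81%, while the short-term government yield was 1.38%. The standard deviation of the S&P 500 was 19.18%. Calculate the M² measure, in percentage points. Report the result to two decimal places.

Sharpe = (Rp − Rf) / σp = (20.83% − 1.38%) / 12.81% = 1.5183
M² = Rf + Sharpe × σm = 1.38% + 1.5183 × 19.18% = 30.5010%

30.50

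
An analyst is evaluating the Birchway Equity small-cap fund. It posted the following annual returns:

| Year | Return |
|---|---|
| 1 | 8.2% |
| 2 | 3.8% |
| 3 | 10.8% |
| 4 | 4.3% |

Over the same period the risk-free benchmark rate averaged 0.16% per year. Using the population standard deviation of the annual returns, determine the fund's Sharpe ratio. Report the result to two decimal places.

2.30

μ = (8.2 + 3.8 + 10.8 + 4.3) / 4 = 27.10 / 4 = 6.7750%
Σ(r − μ)² = (8.2 − 6.7750)² + (3.8 − 6.7750)² + … = 33.2075
population σ = √(33.2075 / 4) = √8.3019 = 2.8813%
Sharpe = (μ − rf) / σ = (6.7750 − 0.16) / 2.8813 = 6.6150 / 2.8813 = 2.2958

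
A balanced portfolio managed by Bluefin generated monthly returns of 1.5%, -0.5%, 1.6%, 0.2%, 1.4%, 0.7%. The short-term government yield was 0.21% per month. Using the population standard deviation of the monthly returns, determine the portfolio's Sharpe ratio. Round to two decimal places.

Mean return r̄ = 4.90 / 6 = 0.8167%
Σ(r − r̄)² = 3.5483; population σ = √(3.5483/6) = 0.7690%
Sharpe = (r̄ − rf) / σ = (0.8167 − 0.21) / 0.7690 = 0.6067 / 0.7690 = 0.7889

0.79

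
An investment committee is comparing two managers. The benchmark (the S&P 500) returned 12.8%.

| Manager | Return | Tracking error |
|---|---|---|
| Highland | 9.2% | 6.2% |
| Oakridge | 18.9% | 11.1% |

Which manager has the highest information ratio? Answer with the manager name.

Oakridge

Highland: IR = (9.2% − 12.8%) / 6.2% = -0.581
Oakridge: IR = (18.9% − 12.8%) / 11.1% = 0.550
Highest: Oakridge (0.550).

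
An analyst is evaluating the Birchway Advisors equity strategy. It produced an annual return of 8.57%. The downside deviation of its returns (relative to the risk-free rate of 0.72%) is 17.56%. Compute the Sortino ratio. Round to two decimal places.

Sortino = (Rp − Rf) / σd = (8.57% − 0.72%) / 17.56% = 7.85% / 17.56% = 0.4470

0.45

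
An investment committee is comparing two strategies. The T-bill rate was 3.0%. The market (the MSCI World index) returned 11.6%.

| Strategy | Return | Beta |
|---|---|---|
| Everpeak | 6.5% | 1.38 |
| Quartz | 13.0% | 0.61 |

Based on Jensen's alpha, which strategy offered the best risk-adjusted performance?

Quartz

Everpeak: α = 6.5% − [3.0% + 1.38 × (11.6% − 3.0%)] = -8.368
Quartz: α = 13.0% − [3.0% + 0.61 × (11.6% − 3.0%)] = 4.754
Highest: Quartz (4.754).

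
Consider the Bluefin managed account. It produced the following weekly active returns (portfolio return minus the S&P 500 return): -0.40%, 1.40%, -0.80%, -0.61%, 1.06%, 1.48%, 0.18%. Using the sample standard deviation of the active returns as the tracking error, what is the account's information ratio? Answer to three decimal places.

r̄ = (-0.4 + 1.4 − 0.8 − 0.61 + 1.06 + 1.48 + 0.18) / 7 = 2.310 / 7 = 0.3300%
Σ(r − r̄)² = 5.7162; sample σ = √(5.7162/6) = 0.9761%
IR = r̄ / tracking error = 0.3300 / 0.9761 = 0.3381

0.338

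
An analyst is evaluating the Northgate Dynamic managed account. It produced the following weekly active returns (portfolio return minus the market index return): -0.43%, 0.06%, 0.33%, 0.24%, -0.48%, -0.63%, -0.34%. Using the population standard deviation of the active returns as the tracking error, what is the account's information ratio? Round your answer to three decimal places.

-0.505

r̄ = (-0.43 + 0.06 + 0.33 + 0.24 − 0.48 − 0.63 − 0.34) / 7 = -0.1786%
Σ(r − r̄)² = (-0.43 − (-0.1786))² + (0.06 − (-0.1786))² + (0.33 − (-0.1786))² + … = 0.8747
population σ = √(0.8747 / 7) = √0.1250 = 0.3536%
IR = r̄ / tracking error = -0.1786 / 0.3536 = -0.5051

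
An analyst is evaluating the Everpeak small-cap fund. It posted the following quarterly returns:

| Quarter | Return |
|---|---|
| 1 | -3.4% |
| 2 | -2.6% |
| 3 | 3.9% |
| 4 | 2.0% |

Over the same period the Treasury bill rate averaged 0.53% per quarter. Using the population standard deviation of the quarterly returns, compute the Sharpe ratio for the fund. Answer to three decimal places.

μ = (-3.4 − 2.6 + 3.9 + 2) / 4 = -0.0250%
Σ(r − μ)² = 37.5275; population σ = √(37.5275/4) = 3.0630%
Sharpe = (μ − rf) / σ = (-0.0250 − 0.53) / 3.0630 = -0.5550 / 3.0630 = -0.1812

-0.181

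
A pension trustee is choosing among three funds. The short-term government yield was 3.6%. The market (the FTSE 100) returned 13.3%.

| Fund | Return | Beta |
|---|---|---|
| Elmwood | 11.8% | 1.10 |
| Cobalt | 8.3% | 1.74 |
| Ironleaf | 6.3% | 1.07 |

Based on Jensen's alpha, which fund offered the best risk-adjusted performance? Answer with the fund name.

Elmwood

Elmwood: α = 11.8% − [3.6% + 1.10 × (13.3% − 3.6%)] = -2.470
Cobalt: α = 8.3% − [3.6% + 1.74 × (13.3% − 3.6%)] = -12.178
Ironleaf: α = 6.3% − [3.6% + 1.07 × (13.3% − 3.6%)] = -7.679
Highest: Elmwood (-2.470).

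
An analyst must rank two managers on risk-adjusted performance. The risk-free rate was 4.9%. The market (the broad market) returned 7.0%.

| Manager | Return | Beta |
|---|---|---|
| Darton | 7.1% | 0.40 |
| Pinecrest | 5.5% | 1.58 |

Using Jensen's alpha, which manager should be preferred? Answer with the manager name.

Darton

Darton: α = 7.1% − [4.9% + 0.40 × (7.0% − 4.9%)] = 1.360
Pinecrest: α = 5.5% − [4.9% + 1.58 × (7.0% − 4.9%)] = -2.718
Highest: Darton (1.360).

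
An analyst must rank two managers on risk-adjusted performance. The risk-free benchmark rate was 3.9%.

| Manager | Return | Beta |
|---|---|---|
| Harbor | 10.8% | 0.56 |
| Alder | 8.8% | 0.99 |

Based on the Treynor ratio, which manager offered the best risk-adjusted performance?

Harbor

Harbor: Treynor = (10.8% − 3.9%) / 0.56 = 12.321
Alder: Treynor = (8.8% − 3.9%) / 0.99 = 4.949
Highest: Harbor (12.321).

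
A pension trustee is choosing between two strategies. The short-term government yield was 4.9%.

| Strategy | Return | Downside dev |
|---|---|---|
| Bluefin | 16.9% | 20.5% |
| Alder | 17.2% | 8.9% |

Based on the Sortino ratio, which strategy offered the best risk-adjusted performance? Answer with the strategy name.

Bluefin: Sortino ratio = (16.9% − 4.9%) / 20.5% = 0.585
Alder: Sortino ratio = (17.2% − 4.9%) / 8.9% = 1.382
Highest: Alder (1.382).

Alder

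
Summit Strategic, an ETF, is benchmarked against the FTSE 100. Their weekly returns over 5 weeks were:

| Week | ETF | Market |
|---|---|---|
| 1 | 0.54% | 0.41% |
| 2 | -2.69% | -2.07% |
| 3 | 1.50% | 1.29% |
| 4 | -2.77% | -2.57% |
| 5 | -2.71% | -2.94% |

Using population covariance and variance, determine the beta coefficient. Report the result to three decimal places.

1.080

r̄p = -1.2260%,  r̄m = -1.1760%
Cov = Σ(rp − r̄p)(rm − r̄m) / 5 = 3.1204
Var(rm) = Σ(rm − r̄m)² / 5 = 2.8901
β = Cov / Var = 3.1204 / 2.8901 = 1.0797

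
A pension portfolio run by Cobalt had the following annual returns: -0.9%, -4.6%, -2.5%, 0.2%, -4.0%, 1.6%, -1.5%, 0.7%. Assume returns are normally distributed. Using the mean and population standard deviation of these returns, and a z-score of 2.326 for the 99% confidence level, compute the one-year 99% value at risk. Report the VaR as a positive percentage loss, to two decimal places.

r̄ = (-0.9 − 4.6 − 2.5 + 0.2 − 4 + 1.6 − 1.5 + 0.7) / 8 = -1.3750%
Σ(r − r̄)² = 34.4350; population σ = √(34.4350/8) = 2.0747%
VaR = −(r̄ − z·σ) = −(-1.3750 − 2.326 × 2.0747) = −(-6.2008) = 6.2008%

6.20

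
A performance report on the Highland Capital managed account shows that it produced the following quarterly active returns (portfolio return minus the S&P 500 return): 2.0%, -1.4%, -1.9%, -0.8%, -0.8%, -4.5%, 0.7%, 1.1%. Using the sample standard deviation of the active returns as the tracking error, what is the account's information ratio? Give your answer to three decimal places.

r̄ = (2 − 1.4 − 1.9 − 0.8 − 0.8 − 4.5 + 0.7 + 1.1) / 8 = -5.60 / 8 = -0.7000%
Sample σ = √[Σ(r − r̄)² / 7] = √[28.8800 / 7] = √4.1257 = 2.0312%
IR = r̄ / tracking error = -0.7000 / 2.0312 = -0.3446

-0.345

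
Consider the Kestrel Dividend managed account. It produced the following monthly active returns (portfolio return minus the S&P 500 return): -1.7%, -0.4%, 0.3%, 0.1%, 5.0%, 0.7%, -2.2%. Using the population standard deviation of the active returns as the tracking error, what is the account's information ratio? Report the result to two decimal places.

0.12

r̄ = (-1.7 − 0.4 + 0.3 + 0.1 + 5 + 0.7 − 2.2) / 7 = 0.2571%
Σ(r − r̄)² = (-1.7 − 0.2571)² + (-0.4 − 0.2571)² + … = 33.0171
population σ = √(33.0171 / 7) = √4.7167 = 2.1718%
IR = r̄ / tracking error = 0.2571 / 2.1718 = 0.1184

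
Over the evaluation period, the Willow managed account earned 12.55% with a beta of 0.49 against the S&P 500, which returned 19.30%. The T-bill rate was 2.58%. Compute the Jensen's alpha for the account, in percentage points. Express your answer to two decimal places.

1.78

CAPM expected return = Rf + β(Rm − Rf) = 2.58% + 0.49 × (19.30% − 2.58%) = 2.58 + 0.49 × 16.72 = 10.7728%
Jensen's α = Rp − E[R] = 12.55% − 10.7728% = 1.7772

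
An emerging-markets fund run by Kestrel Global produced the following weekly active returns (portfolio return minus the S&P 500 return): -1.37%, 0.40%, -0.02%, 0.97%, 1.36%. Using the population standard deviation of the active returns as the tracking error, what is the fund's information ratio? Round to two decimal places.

0.28

r̄ = (-1.37 + 0.4 − 0.02 + 0.97 + 1.36) / 5 = 0.2680%
Population std dev = √[4.4687 / 5] = 0.9454%
IR = r̄ / tracking error = 0.2680 / 0.9454 = 0.2835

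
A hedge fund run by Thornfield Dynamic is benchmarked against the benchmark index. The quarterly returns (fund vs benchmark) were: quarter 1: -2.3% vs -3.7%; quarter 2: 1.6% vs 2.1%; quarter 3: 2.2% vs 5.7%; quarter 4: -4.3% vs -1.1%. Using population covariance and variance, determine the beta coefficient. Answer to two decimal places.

r̄p = -0.7000%,  r̄m = 0.7500%
Cov = Σ(rp − r̄p)(rm − r̄m) / 4 = 7.8100
Var(rm) = Σ(rm − r̄m)² / 4 = 12.3875
β = Cov / Var = 7.8100 / 12.3875 = 0.6305

0.63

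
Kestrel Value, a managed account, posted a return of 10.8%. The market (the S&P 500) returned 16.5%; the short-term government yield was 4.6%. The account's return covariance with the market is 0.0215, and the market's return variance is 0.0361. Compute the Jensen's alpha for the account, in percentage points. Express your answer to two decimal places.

-0.89

β = Cov / Var = 0.0215 / 0.0361 = 0.5956
E[R] = Rf + β(Rm − Rf) = 4.6% + 0.5956 × (16.5% − 4.6%) = 11.6876%
α = Rp − E[R] = 10.8% − 11.6876% = -0.8876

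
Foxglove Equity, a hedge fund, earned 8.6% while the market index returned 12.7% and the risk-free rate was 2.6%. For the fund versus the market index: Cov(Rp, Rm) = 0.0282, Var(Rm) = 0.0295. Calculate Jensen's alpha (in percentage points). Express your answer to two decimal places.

-3.65

β = Cov / Var = 0.0282 / 0.0295 = 0.9559
E[R] = Rf + β(Rm − Rf) = 2.6% + 0.9559 × (12.7% − 2.6%) = 12.2546%
α = Rp − E[R] = 8.6% − 12.2546% = -3.6546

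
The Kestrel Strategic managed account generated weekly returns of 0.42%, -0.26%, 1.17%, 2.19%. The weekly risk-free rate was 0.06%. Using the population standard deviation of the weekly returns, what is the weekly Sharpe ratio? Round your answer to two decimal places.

Mean return r̄ = 3.520 / 4 = 0.8800%
Population σ = √[Σ(r − r̄)² / 4] = √[3.3114 / 4] = √0.8279 = 0.9099%
Sharpe = (r̄ − rf) / σ = (0.8800 − 0.06) / 0.9099 = 0.8200 / 0.9099 = 0.9012

0.90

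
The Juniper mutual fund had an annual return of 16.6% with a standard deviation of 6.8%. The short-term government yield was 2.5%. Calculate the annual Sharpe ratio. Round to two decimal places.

2.07

Sharpe = (Rp − Rf) / σp = (16.6% − 2.5%) / 6.8% = 14.10% / 6.8% = 2.0735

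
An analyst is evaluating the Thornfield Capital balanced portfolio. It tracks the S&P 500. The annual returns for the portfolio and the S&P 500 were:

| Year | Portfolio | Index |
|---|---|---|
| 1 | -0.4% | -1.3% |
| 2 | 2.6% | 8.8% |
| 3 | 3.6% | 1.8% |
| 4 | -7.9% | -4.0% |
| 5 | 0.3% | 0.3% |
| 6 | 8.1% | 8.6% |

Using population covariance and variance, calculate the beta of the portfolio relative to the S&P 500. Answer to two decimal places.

0.84

r̄p = 1.0500%,  r̄m = 2.3667%
Cov = Σ(rp − r̄p)(rm − r̄m) / 6 = 19.3867
Var(rm) = Σ(rm − r̄m)² / 6 = 23.1356
β = Cov / Var = 19.3867 / 23.1356 = 0.8380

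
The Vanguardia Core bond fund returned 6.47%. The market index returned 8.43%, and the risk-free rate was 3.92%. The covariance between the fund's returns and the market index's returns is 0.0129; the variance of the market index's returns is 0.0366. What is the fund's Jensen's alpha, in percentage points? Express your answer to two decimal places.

0.96

β = Cov / Var = 0.0129 / 0.0366 = 0.3525
E[R] = Rf + β(Rm − Rf) = 3.92% + 0.3525 × (8.43% − 3.92%) = 5.5098%
α = Rp − E[R] = 6.47% − 5.5098% = 0.9602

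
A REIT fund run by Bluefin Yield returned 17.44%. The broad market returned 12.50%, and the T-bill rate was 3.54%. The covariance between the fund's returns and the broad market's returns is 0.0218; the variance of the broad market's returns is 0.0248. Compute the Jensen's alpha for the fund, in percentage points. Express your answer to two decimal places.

6.02

β = Cov / Var = 0.0218 / 0.0248 = 0.8790
E[R] = Rf + β(Rm − Rf) = 3.54% + 0.8790 × (12.50% − 3.54%) = 11.4158%
α = Rp − E[R] = 17.44% − 11.4158% = 6.0242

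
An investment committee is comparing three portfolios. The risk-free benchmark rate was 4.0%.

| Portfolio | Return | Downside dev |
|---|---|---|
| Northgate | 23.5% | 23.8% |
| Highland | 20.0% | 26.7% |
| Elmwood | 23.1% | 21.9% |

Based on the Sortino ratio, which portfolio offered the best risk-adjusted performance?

Elmwood

Northgate: Sortino ratio = (23.5% − 4.0%) / 23.8% = 0.819
Highland: Sortino ratio = (20.0% − 4.0%) / 26.7% = 0.599
Elmwood: Sortino ratio = (23.1% − 4.0%) / 21.9% = 0.872
Highest: Elmwood (0.872).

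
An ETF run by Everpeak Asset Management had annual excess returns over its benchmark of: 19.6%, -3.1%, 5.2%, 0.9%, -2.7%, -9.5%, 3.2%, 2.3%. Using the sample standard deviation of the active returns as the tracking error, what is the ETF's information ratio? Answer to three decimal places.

0.234

Mean return μ = 15.90 / 8 = 1.9875%
Sample σ = √[Σ(r − μ)² / 7] = √[503.0888 / 7] = √71.8698 = 8.4776%
IR = μ / tracking error = 1.9875 / 8.4776 = 0.2344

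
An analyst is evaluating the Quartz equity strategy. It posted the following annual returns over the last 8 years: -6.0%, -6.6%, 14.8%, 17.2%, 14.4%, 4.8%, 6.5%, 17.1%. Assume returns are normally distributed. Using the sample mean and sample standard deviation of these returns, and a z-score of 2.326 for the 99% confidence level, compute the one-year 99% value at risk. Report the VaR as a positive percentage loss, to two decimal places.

r̄ = (-6 − 6.6 + 14.8 + 17.2 + 14.4 + 4.8 + 6.5 + 17.1) / 8 = 62.20 / 8 = 7.7750%
Sample σ = √[Σ(r − r̄)² / 7] = √[675.8950 / 7] = √96.5564 = 9.8263%
VaR = −(r̄ − z·σ) = −(7.7750 − 2.326 × 9.8263) = −(-15.0810) = 15.0810%

15.08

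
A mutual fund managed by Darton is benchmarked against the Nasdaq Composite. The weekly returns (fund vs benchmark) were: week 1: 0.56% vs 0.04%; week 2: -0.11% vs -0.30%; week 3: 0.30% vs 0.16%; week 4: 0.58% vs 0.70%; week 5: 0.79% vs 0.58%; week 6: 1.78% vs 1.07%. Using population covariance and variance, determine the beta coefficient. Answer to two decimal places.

r̄p = 0.6500%,  r̄m = 0.3750%
Cov = Σ(rp − r̄p)(rm − r̄m) / 6 = 0.2350
Var(rm) = Σ(rm − r̄m)² / 6 = 0.2075
β = Cov / Var = 0.2350 / 0.2075 = 1.1325

1.13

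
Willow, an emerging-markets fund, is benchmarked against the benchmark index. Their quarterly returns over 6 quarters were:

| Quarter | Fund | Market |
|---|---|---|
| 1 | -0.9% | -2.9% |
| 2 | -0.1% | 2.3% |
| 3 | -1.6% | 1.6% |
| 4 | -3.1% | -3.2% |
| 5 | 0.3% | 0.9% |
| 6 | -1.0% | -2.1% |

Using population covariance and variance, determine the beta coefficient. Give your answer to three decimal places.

0.285

r̄p = -1.0667%,  r̄m = -0.5667%
Cov = Σ(rp − r̄p)(rm − r̄m) / 6 = 1.4139
Var(rm) = Σ(rm − r̄m)² / 6 = 4.9656
β = Cov / Var = 1.4139 / 4.9656 = 0.2847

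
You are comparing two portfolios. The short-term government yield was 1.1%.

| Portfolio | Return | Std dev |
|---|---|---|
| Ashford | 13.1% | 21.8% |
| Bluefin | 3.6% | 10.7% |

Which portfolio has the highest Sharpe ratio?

Ashford

Ashford: Sharpe ratio = (13.1% − 1.1%) / 21.8% = 0.550
Bluefin: Sharpe ratio = (3.6% − 1.1%) / 10.7% = 0.234
Highest: Ashford (0.550).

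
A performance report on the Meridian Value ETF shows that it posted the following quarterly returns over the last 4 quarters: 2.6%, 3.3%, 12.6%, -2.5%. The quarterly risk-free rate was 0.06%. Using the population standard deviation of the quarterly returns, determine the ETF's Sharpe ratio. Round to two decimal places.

0.72

μ = (2.6 + 3.3 + 12.6 − 2.5) / 4 = 16.00 / 4 = 4.0000%
Σ(r − μ)² = (2.6 − 4.0000)² + (3.3 − 4.0000)² + … = 118.6600
σ = √[118.6600 / 4] = 5.4466%
Sharpe = (μ − rf) / σ = (4.0000 − 0.06) / 5.4466 = 3.9400 / 5.4466 = 0.7234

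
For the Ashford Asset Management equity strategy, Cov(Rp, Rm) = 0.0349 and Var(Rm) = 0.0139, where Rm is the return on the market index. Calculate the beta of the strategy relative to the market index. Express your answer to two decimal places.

β = Cov(Rp, Rm) / Var(Rm) = 0.0349 / 0.0139 = 2.5108

2.51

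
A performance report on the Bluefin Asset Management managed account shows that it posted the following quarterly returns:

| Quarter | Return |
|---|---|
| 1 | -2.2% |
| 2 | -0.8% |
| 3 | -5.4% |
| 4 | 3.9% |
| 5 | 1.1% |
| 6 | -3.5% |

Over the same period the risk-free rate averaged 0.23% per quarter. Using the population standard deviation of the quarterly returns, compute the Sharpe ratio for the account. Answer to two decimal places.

-0.45

r̄ = (-2.2 − 0.8 − 5.4 + 3.9 + 1.1 − 3.5) / 6 = -6.90 / 6 = -1.1500%
Σ(r − r̄)² = (-2.2 − (-1.1500))² + (-0.8 − (-1.1500))² + … = 55.3750
σ = √[55.3750 / 6] = 3.0380%
Sharpe = (r̄ − rf) / σ = (-1.1500 − 0.23) / 3.0380 = -1.3800 / 3.0380 = -0.4542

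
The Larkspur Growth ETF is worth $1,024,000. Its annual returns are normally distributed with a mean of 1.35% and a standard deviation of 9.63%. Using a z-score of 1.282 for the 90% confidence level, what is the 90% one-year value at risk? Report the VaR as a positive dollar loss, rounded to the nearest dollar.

$112,596

Return at the 90% tail: μ − z·σ = 1.35% − 1.282 × 9.63% = 1.35 − 12.34566 = -10.99566%
VaR = −(-10.99566%) × $1,024,000 = 10.99566% × $1,024,000 = $112,596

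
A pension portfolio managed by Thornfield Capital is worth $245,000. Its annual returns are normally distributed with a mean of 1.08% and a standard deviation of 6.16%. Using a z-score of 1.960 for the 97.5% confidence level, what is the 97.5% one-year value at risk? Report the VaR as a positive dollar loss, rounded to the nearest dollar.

Return at the 97.5% tail: μ − z·σ = 1.08% − 1.960 × 6.16% = 1.08 − 12.0736 = -10.9936%
VaR = −(-10.9936%) × $245,000 = 10.9936% × $245,000 = $26,934

$26,934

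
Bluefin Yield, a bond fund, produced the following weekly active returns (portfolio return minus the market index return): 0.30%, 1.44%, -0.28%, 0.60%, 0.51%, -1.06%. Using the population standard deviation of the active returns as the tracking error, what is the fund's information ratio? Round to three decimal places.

r̄ = (0.3 + 1.44 − 0.28 + 0.6 + 0.51 − 1.06) / 6 = 0.2517%
Population σ = √[Σ(r − r̄)² / 6] = √[3.6057 / 6] = √0.6010 = 0.7752%
IR = r̄ / tracking error = 0.2517 / 0.7752 = 0.3247

0.325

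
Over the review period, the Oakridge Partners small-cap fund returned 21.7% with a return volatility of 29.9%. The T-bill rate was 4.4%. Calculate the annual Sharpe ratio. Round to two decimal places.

Sharpe = (Rp − Rf) / σp = (21.7% − 4.4%) / 29.9% = 17.30% / 29.9% = 0.5786

0.58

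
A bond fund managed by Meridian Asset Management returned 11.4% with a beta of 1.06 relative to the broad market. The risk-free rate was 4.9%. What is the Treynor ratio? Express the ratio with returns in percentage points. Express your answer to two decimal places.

Treynor = (Rp − Rf) / β = (11.4% − 4.9%) / 1.06 = 6.50 / 1.06 = 6.1321

6.13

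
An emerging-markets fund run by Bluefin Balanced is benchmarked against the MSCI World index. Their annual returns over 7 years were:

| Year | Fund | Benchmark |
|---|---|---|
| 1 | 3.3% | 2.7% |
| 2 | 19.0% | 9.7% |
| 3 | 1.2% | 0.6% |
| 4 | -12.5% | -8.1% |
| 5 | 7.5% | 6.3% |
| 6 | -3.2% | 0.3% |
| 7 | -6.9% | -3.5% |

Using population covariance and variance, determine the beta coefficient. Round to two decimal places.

1.69

r̄p = 1.2000%,  r̄m = 1.1429%
Cov = Σ(rp − r̄p)(rm − r̄m) / 7 = 50.8600
Var(rm) = Σ(rm − r̄m)² / 7 = 30.0339
β = Cov / Var = 50.8600 / 30.0339 = 1.6934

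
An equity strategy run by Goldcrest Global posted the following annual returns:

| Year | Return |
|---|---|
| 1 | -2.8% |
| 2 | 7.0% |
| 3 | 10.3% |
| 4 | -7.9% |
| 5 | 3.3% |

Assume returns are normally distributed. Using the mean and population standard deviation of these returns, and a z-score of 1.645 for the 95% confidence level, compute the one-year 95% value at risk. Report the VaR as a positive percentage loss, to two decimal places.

μ = (-2.8 + 7 + 10.3 − 7.9 + 3.3) / 5 = 9.90 / 5 = 1.9800%
Σ(r − μ)² = (-2.8 − 1.9800)² + (7 − 1.9800)² + … = 216.6280
population σ = √(216.6280 / 5) = √43.3256 = 6.5822%
VaR = −(μ − z·σ) = −(1.9800 − 1.645 × 6.5822) = −(-8.8477) = 8.8477%

8.85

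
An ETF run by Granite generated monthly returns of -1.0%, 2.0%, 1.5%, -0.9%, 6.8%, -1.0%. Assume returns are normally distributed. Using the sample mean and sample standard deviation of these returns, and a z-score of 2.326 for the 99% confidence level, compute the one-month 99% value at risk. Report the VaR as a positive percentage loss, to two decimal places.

5.84

μ = (-1 + 2 + 1.5 − 0.9 + 6.8 − 1) / 6 = 1.2333%
Σ(r − μ)² = (-1 − 1.2333)² + (2 − 1.2333)² + (1.5 − 1.2333)² + … = 46.1733
σ = √[46.1733 / 5] = 3.0389%
VaR = −(μ − z·σ) = −(1.2333 − 2.326 × 3.0389) = −(-5.8352) = 5.8352%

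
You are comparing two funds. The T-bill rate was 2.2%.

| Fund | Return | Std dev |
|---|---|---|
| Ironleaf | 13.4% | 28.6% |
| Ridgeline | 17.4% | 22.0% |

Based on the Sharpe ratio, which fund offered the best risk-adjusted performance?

Ironleaf: Sharpe ratio = (13.4% − 2.2%) / 28.6% = 0.392
Ridgeline: Sharpe ratio = (17.4% − 2.2%) / 22.0% = 0.691
Highest: Ridgeline (0.691).

Ridgeline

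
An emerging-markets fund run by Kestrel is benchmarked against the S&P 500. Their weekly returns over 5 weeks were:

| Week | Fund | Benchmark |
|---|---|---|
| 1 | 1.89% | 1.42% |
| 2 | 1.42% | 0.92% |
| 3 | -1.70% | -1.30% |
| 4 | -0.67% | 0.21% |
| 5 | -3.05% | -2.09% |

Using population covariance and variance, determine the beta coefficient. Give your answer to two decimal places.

1.37

r̄p = -0.4220%,  r̄m = -0.1680%
Cov = Σ(rp − r̄p)(rm − r̄m) / 5 = 2.4159
Var(rm) = Σ(rm − r̄m)² / 5 = 1.7648
β = Cov / Var = 2.4159 / 1.7648 = 1.3689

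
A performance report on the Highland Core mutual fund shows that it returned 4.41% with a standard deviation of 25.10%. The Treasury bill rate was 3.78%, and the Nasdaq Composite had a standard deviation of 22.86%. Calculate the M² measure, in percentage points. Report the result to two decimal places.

4.35

Sharpe = (Rp − Rf) / σp = (4.41% − 3.78%) / 25.10% = 0.0251
M² = Rf + Sharpe × σm = 3.78% + 0.0251 × 22.86% = 4.3538%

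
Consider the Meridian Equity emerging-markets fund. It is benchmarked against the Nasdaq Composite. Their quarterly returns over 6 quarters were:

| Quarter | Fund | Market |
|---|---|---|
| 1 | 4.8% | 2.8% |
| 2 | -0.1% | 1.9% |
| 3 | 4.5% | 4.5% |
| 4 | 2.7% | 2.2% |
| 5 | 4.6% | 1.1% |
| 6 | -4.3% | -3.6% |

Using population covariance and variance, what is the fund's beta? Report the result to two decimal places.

r̄p = 2.0333%,  r̄m = 1.4833%
Cov = Σ(rp − r̄p)(rm − r̄m) / 6 = 6.9806
Var(rm) = Σ(rm − r̄m)² / 6 = 6.2514
β = Cov / Var = 6.9806 / 6.2514 = 1.1166

1.12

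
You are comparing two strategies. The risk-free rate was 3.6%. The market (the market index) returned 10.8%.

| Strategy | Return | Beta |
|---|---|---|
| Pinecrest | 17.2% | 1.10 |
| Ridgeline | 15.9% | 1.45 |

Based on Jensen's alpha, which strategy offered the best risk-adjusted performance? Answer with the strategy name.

Pinecrest: α = 17.2% − [3.6% + 1.10 × (10.8% − 3.6%)] = 5.680
Ridgeline: α = 15.9% − [3.6% + 1.45 × (10.8% − 3.6%)] = 1.860
Highest: Pinecrest (5.680).

Pinecrest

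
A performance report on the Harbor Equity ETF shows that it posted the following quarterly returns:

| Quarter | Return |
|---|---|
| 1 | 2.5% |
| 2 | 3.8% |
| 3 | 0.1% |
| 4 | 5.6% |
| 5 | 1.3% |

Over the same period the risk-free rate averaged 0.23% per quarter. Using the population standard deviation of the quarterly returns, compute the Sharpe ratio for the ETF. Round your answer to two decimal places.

1.27

r̄ = (2.5 + 3.8 + 0.1 + 5.6 + 1.3) / 5 = 2.6600%
Σ(r − r̄)² = (2.5 − 2.6600)² + (3.8 − 2.6600)² + (0.1 − 2.6600)² + … = 18.3720
population σ = √(18.3720 / 5) = √3.6744 = 1.9169%
Sharpe = (r̄ − rf) / σ = (2.6600 − 0.23) / 1.9169 = 2.4300 / 1.9169 = 1.2677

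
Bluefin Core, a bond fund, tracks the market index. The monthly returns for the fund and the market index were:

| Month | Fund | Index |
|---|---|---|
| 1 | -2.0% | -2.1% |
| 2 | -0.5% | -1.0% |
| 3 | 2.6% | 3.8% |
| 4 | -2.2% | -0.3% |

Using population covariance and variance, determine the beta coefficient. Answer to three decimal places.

r̄p = -0.5250%,  r̄m = 0.1000%
Cov = Σ(rp − r̄p)(rm − r̄m) / 4 = 3.8625
Var(rm) = Σ(rm − r̄m)² / 4 = 4.9750
β = Cov / Var = 3.8625 / 4.9750 = 0.7764

0.776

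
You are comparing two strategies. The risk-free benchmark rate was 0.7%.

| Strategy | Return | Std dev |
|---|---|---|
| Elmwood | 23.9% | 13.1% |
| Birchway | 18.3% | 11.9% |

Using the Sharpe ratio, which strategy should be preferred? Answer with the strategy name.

Elmwood: Sharpe ratio = (23.9% − 0.7%) / 13.1% = 1.771
Birchway: Sharpe ratio = (18.3% − 0.7%) / 11.9% = 1.479
Highest: Elmwood (1.771).

Elmwood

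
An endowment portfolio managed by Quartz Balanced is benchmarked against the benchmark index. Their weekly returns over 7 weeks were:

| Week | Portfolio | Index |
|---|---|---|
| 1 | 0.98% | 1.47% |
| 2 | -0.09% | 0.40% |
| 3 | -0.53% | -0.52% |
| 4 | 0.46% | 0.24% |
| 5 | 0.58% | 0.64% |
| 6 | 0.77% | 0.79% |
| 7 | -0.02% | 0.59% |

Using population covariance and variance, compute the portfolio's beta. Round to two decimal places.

0.76

r̄p = 0.3071%,  r̄m = 0.5157%
Cov = Σ(rp − r̄p)(rm − r̄m) / 7 = 0.2356
Var(rm) = Σ(rm − r̄m)² / 7 = 0.3099
β = Cov / Var = 0.2356 / 0.3099 = 0.7602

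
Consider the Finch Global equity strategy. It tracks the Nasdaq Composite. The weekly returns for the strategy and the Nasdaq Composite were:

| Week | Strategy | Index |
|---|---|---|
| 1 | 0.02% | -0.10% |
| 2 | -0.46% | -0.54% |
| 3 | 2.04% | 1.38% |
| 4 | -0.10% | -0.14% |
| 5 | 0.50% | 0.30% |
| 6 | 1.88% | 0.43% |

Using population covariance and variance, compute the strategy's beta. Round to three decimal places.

r̄p = 0.6467%,  r̄m = 0.2217%
Cov = Σ(rp − r̄p)(rm − r̄m) / 6 = 0.5290
Var(rm) = Σ(rm − r̄m)² / 6 = 0.3676
β = Cov / Var = 0.5290 / 0.3676 = 1.4391

1.439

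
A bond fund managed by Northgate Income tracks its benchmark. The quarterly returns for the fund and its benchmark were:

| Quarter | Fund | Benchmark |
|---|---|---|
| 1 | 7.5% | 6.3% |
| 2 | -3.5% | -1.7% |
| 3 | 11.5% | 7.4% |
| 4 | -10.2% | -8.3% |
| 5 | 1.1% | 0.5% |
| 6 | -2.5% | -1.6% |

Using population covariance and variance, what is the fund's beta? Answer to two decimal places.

r̄p = 0.6500%,  r̄m = 0.4333%
Cov = Σ(rp − r̄p)(rm − r̄m) / 6 = 37.6367
Var(rm) = Σ(rm − r̄m)² / 6 = 27.9856
β = Cov / Var = 37.6367 / 27.9856 = 1.3449

1.34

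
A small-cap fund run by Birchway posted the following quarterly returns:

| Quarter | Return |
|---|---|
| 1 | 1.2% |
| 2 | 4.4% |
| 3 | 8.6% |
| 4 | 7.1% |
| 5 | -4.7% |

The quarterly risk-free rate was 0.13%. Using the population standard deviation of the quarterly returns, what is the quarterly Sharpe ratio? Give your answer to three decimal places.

0.674

μ = (1.2 + 4.4 + 8.6 + 7.1 − 4.7) / 5 = 3.3200%
Σ(r − μ)² = (1.2 − 3.3200)² + (4.4 − 3.3200)² + … = 112.1480
population σ = √(112.1480 / 5) = √22.4296 = 4.7360%
Sharpe = (μ − rf) / σ = (3.3200 − 0.13) / 4.7360 = 3.1900 / 4.7360 = 0.6736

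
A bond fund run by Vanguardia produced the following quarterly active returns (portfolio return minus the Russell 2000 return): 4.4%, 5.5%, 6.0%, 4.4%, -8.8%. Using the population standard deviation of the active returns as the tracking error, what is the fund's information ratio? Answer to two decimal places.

0.41

μ = (4.4 + 5.5 + 6 + 4.4 − 8.8) / 5 = 2.3000%
Σ(r − μ)² = 155.9600; population σ = √(155.9600/5) = 5.5850%
IR = μ / tracking error = 2.3000 / 5.5850 = 0.4118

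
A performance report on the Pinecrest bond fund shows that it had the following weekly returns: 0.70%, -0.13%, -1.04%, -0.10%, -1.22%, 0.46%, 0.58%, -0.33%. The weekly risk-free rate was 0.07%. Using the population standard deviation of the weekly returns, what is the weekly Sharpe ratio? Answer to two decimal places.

-0.31

Mean return μ = -1.080 / 8 = -0.1350%
Population σ = √[Σ(r − μ)² / 8] = √[3.5980 / 8] = √0.4498 = 0.6707%
Sharpe = (μ − rf) / σ = (-0.1350 − 0.07) / 0.6707 = -0.2050 / 0.6707 = -0.3057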